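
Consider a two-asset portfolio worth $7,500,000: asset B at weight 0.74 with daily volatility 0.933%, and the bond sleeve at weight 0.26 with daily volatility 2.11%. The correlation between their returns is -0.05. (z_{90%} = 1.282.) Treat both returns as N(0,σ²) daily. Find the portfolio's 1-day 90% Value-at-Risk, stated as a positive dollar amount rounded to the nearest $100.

σ_p² = 0.74²·0.933² + 0.26²·2.11² + 2·-0.05·0.74·0.26·0.933·2.11 = 0.7398 (%²).
σ_p = √0.7398 = 0.860%.
VaR = 1.282 × 0.860% = 1.103%; on $7,500,000 that is $82,725.

$82,700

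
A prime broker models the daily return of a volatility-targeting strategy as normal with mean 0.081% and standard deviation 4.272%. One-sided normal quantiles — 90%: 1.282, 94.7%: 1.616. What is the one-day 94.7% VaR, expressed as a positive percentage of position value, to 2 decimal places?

6.82%

VaR = −μ + z·σ = −(0.081%) + 1.616 × 4.272% = 6.823%.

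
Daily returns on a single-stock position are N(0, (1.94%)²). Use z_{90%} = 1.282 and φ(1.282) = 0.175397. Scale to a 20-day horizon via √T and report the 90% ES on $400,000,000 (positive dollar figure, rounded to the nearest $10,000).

σ_{20d} = 1.94% × √20 = 8.676%.
ES multiplier = φ(z)/(1−α) = 0.175397/0.1 = 1.754.
ES = 8.676% × 1.754 = 15.218%; on $400,000,000: $60,872,000.

$60,870,000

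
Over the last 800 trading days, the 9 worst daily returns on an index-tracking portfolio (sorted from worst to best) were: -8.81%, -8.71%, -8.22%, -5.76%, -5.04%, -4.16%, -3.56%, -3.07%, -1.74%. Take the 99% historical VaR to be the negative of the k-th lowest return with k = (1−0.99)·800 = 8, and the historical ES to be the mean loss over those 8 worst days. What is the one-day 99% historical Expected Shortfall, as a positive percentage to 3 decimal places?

5.916%

The 8 worst returns sum to -47.33%.
ES = −(-47.33%) / 8 = 5.91625% ≈ 5.916%.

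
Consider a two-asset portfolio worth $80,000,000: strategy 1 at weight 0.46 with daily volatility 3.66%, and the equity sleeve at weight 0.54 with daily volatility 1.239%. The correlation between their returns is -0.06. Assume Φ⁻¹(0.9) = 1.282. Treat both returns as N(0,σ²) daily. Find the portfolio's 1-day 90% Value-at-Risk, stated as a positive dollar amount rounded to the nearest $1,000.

$1,819,000

σ_p² = 0.46²·3.66² + 0.54²·1.239² + 2·-0.06·0.46·0.54·3.66·1.239 = 3.1470 (%²).
σ_p = √3.1470 = 1.774%.
VaR = 1.282 × 1.774% = 2.274%; on $80,000,000 that is $1,819,200.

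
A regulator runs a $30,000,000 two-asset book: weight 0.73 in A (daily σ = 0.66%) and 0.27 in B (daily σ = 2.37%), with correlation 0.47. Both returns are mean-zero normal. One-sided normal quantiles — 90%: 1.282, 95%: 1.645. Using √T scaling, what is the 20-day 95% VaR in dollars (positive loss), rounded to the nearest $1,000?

$2,130,000

σ_p = √(0.73²·0.66² + 0.27²·2.37² + 2·0.47·0.73·0.27·0.66·2.37) = 0.965%.
σ_{20d} = 0.965% × √20 = 4.316%.
VaR = 1.645 × 4.316% = 7.100%; on $30,000,000 that is $2,130,000.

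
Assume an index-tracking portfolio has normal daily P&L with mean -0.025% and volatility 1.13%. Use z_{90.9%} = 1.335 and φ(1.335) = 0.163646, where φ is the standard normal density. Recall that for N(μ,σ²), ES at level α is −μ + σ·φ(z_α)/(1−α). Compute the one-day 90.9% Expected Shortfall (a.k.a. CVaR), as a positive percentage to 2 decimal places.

Tail multiplier: φ(z)/(1−α) = 0.163646 / 0.091 = 1.798.
ES = −(-0.025%) + 1.13% × 1.798 = 2.057%.

2.06%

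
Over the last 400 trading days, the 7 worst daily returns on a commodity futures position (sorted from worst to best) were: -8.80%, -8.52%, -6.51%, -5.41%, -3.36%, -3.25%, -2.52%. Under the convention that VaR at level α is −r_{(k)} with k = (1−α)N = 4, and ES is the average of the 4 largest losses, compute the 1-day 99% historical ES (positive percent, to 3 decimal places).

7.310%

The 4 worst returns sum to -29.24%.
ES = −(-29.24%) / 4 = 7.31% ≈ 7.310%.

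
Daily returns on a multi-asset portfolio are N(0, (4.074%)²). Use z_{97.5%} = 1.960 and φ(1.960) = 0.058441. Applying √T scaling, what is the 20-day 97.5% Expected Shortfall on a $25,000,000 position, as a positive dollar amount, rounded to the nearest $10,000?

σ_{20d} = 4.074% × √20 = 18.219%.
ES multiplier = φ(z)/(1−α) = 0.058441/0.025 = 2.338.
ES = 18.219% × 2.338 = 42.596%; on $25,000,000: $10,649,000.

$10,650,000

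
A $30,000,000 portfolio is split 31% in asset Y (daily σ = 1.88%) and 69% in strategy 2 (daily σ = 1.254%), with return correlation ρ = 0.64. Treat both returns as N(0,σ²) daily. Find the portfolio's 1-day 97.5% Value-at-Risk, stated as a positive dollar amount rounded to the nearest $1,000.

$774,000

σ_p² = 0.31²·1.88² + 0.69²·1.254² + 2·0.64·0.31·0.69·1.88·1.254 = 1.7338 (%²).
σ_p = √1.7338 = 1.317%.
At 97.5%, z = 1.960.
VaR = 1.960 × 1.317% = 2.581%; on $30,000,000 that is $774,300.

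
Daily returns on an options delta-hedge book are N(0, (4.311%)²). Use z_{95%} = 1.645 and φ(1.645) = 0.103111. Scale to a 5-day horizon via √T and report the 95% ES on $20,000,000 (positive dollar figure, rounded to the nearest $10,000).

$3,980,000

σ_{5d} = 4.311% × √5 = 9.640%.
ES multiplier = φ(z)/(1−α) = 0.103111/0.05 = 2.062.
ES = 9.640% × 2.062 = 19.878%; on $20,000,000: $3,975,600.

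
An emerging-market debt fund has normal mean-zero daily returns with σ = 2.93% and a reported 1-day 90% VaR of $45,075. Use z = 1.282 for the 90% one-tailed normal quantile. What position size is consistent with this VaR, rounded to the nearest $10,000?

$1,200,000

VaR as a fraction of value: z·σ = 1.282 × 2.93% = 3.75626%.
Position = $45,075 / 0.0375626 = $1,199,997.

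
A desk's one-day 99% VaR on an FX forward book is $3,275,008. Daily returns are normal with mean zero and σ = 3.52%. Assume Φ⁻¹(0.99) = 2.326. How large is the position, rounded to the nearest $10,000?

$40,000,000

VaR as a fraction of value: z·σ = 2.326 × 3.52% = 8.18752%.
Position = $3,275,008 / 0.0818752 = $40,000,000.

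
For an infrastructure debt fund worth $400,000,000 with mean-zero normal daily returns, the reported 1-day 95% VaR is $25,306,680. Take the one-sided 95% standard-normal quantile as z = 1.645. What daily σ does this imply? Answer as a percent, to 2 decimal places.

3.85%

VaR as a fraction: $25,306,680 / $400,000,000 = 6.327%.
σ = VaR / z = 6.327% / 1.645 = 3.846%.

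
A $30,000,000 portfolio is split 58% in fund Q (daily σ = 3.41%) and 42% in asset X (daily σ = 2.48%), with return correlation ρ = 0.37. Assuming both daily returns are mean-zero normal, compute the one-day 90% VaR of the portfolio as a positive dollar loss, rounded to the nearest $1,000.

$982,000

σ_p² = 0.58²·3.41² + 0.42²·2.48² + 2·0.37·0.58·0.42·3.41·2.48 = 6.5211 (%²).
σ_p = √6.5211 = 2.554%.
At 90%, z = 1.282.
VaR = 1.282 × 2.554% = 3.274%; on $30,000,000 that is $982,200.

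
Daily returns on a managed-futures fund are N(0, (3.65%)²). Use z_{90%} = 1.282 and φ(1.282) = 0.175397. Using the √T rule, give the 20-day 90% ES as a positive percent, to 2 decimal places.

σ_{20d} = 3.65% × √20 = 16.323%.
ES multiplier = φ(z)/(1−α) = 0.175397/0.1 = 1.754.
ES = 16.323% × 1.754 = 28.631%.

28.63%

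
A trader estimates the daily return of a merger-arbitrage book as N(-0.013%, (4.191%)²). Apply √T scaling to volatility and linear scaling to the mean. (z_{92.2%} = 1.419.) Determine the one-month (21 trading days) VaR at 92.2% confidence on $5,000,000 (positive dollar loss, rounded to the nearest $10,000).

$1,380,000

σ_{21d} = 4.191% × √21 = 19.206%; μ_{21d} = 21 × -0.013% = -0.273%.
VaR = −(-0.273%) + 1.419 × 19.206% = 27.526%.
On $5,000,000: 0.27526 × $5,000,000 = $1,376,300.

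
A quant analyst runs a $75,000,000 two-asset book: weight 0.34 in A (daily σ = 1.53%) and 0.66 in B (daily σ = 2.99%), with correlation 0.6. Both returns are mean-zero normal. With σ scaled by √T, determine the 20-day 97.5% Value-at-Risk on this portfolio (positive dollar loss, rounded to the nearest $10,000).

$15,270,000

σ_p = √(0.34²·1.53² + 0.66²·2.99² + 2·0.6·0.34·0.66·1.53·2.99) = 2.323%.
σ_{20d} = 2.323% × √20 = 10.389%.
z(97.5%) = 1.960.
VaR = 1.960 × 10.389% = 20.362%; on $75,000,000 that is $15,271,500.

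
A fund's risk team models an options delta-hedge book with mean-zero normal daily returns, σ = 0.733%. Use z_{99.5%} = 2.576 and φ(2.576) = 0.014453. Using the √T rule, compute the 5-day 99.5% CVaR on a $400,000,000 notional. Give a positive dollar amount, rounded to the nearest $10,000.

$18,950,000

σ_{5d} = 0.733% × √5 = 1.639%.
ES multiplier = φ(z)/(1−α) = 0.014453/0.005 = 2.891.
ES = 1.639% × 2.891 = 4.738%; on $400,000,000: $18,952,000.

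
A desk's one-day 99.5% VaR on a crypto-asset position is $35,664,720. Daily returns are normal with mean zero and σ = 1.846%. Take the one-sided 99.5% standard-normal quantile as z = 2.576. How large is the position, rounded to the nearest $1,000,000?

VaR as a fraction of value: z·σ = 2.576 × 1.846% = 4.7553%.
Position = $35,664,720 / 0.047553 = $750,000,000.

$750,000,000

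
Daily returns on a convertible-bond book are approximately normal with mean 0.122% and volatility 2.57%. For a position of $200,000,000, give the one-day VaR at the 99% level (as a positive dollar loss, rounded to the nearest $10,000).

$11,710,000

At 99% one-sided, z = 2.326.
VaR = −μ + z·σ = −(0.122%) + 2.326 × 2.57% = 5.856%.
On $200,000,000: 0.05856 × $200,000,000 = $11,712,000.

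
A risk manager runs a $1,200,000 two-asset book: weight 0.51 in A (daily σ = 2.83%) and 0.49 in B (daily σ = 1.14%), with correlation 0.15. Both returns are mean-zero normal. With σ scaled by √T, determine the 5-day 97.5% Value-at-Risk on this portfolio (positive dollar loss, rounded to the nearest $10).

$85,400

σ_p = √(0.51²·2.83² + 0.49²·1.14² + 2·0.15·0.51·0.49·2.83·1.14) = 1.624%.
σ_{5d} = 1.624% × √5 = 3.631%.
z(97.5%) = 1.960.
VaR = 1.960 × 3.631% = 7.117%; on $1,200,000 that is $85,404.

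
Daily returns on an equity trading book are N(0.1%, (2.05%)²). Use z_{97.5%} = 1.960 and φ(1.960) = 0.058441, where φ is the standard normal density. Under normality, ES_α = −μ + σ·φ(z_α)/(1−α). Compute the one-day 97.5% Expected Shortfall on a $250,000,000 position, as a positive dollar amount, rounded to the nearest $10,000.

$11,730,000

Tail multiplier: φ(z)/(1−α) = 0.058441 / 0.025 = 2.338.
ES = −(0.1%) + 2.05% × 2.338 = 4.693%.
On $250,000,000: 0.04693 × $250,000,000 = $11,732,500.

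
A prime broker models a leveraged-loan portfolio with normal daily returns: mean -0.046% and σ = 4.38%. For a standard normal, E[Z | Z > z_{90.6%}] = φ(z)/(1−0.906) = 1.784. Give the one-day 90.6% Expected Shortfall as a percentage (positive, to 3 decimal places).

7.860%

ES = −(-0.046%) + 4.38% × 1.784 = 7.860%.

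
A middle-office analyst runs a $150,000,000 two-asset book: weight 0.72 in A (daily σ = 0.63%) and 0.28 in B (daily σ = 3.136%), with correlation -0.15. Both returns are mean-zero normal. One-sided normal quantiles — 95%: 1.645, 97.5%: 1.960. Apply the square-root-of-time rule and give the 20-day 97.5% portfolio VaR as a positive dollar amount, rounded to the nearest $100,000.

$12,200,000

σ_p = √(0.72²·0.63² + 0.28²·3.136² + 2·-0.15·0.72·0.28·0.63·3.136) = 0.926%.
σ_{20d} = 0.926% × √20 = 4.141%.
VaR = 1.960 × 4.141% = 8.116%; on $150,000,000 that is $12,174,000.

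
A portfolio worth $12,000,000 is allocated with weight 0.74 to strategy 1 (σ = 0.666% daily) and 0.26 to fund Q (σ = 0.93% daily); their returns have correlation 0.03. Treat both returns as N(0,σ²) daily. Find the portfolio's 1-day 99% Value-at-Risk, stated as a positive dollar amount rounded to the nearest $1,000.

σ_p² = 0.74²·0.666² + 0.26²·0.93² + 2·0.03·0.74·0.26·0.666·0.93 = 0.3085 (%²).
σ_p = √0.3085 = 0.555%.
At 99%, z = 2.326.
VaR = 2.326 × 0.555% = 1.291%; on $12,000,000 that is $154,920.

$155,000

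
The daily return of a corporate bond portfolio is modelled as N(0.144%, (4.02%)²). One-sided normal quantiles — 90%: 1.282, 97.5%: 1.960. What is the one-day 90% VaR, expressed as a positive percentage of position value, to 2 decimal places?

VaR = −μ + z·σ = −(0.144%) + 1.282 × 4.02% = 5.010%.

5.01%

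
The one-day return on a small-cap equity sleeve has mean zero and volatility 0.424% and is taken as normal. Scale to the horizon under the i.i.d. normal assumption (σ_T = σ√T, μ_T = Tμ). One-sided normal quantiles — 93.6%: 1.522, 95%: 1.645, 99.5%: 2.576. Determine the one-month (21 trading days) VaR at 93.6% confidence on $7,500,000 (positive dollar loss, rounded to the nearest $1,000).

$222,000

σ_{21d} = 0.424% × √21 = 1.943%.
VaR = 1.522 × 1.943% = 2.957%.
On $7,500,000: 0.02957 × $7,500,000 = $221,775.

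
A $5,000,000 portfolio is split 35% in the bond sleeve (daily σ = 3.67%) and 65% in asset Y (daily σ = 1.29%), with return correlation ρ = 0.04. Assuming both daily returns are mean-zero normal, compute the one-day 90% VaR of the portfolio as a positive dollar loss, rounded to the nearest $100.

σ_p² = 0.35²·3.67² + 0.65²·1.29² + 2·0.04·0.35·0.65·3.67·1.29 = 2.4392 (%²).
σ_p = √2.4392 = 1.562%.
At 90%, z = 1.282.
VaR = 1.282 × 1.562% = 2.002%; on $5,000,000 that is $100,100.

$100,100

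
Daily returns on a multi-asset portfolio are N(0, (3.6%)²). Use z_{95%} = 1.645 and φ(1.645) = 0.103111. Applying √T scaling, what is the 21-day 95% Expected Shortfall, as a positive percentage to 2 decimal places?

34.02%

σ_{21d} = 3.6% × √21 = 16.497%.
ES multiplier = φ(z)/(1−α) = 0.103111/0.05 = 2.062.
ES = 16.497% × 2.062 = 34.017%.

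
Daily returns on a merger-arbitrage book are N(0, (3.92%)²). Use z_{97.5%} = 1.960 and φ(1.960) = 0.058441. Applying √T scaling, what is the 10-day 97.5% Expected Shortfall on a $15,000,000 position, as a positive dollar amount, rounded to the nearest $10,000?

$4,350,000

σ_{10d} = 3.92% × √10 = 12.396%.
ES multiplier = φ(z)/(1−α) = 0.058441/0.025 = 2.338.
ES = 12.396% × 2.338 = 28.982%; on $15,000,000: $4,347,300.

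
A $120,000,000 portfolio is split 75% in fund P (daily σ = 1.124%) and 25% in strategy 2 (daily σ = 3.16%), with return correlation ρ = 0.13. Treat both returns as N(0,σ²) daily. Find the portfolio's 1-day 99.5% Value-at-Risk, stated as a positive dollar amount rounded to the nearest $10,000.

$3,800,000

σ_p² = 0.75²·1.124² + 0.25²·3.16² + 2·0.13·0.75·0.25·1.124·3.16 = 1.5079 (%²).
σ_p = √1.5079 = 1.228%.
At 99.5%, z = 2.576.
VaR = 2.576 × 1.228% = 3.163%; on $120,000,000 that is $3,795,600.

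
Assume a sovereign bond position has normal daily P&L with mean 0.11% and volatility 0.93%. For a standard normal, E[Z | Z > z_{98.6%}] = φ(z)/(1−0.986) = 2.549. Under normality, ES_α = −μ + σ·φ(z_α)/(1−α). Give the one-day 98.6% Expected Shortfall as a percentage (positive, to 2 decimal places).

2.26%

ES = −(0.11%) + 0.93% × 2.549 = 2.261%.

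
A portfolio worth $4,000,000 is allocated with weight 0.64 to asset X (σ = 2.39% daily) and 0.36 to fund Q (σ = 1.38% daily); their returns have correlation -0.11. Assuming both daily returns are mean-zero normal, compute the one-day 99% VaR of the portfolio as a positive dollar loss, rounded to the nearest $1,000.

σ_p² = 0.64²·2.39² + 0.36²·1.38² + 2·-0.11·0.64·0.36·2.39·1.38 = 2.4193 (%²).
σ_p = √2.4193 = 1.555%.
At 99%, z = 2.326.
VaR = 2.326 × 1.555% = 3.617%; on $4,000,000 that is $144,680.

$145,000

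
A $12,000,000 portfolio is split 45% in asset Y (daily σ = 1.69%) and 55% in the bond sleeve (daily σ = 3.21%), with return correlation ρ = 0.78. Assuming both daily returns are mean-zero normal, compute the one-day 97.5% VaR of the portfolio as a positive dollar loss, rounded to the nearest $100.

$565,900

σ_p² = 0.45²·1.69² + 0.55²·3.21² + 2·0.78·0.45·0.55·1.69·3.21 = 5.7899 (%²).
σ_p = √5.7899 = 2.406%.
At 97.5%, z = 1.960.
VaR = 1.960 × 2.406% = 4.716%; on $12,000,000 that is $565,920.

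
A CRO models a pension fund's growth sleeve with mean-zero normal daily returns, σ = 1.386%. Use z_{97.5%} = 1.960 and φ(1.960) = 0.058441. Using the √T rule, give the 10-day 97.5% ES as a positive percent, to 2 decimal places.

σ_{10d} = 1.386% × √10 = 4.383%.
ES multiplier = φ(z)/(1−α) = 0.058441/0.025 = 2.338.
ES = 4.383% × 2.338 = 10.247%.

10.25%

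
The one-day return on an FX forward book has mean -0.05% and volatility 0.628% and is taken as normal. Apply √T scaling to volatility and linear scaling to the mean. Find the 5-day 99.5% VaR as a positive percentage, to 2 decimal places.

At 99.5%, z = 2.576.
σ_{5d} = 0.628% × √5 = 1.404%; μ_{5d} = 5 × -0.05% = -0.250%.
VaR = −(-0.250%) + 2.576 × 1.404% = 3.867%.

3.87%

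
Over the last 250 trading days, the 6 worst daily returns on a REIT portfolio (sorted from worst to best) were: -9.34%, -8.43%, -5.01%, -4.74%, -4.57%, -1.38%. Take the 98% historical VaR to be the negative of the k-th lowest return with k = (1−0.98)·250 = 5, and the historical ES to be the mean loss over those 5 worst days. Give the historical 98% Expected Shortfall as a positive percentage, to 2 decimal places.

The 5 worst returns sum to -32.09%.
ES = −(-32.09%) / 5 = 6.418% ≈ 6.42%.

6.42%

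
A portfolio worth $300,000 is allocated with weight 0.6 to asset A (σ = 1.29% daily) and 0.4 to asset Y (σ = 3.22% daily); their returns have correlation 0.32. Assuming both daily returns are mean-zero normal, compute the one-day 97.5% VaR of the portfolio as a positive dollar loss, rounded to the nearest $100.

$10,000

σ_p² = 0.6²·1.29² + 0.4²·3.22² + 2·0.32·0.6·0.4·1.29·3.22 = 2.8960 (%²).
σ_p = √2.8960 = 1.702%.
At 97.5%, z = 1.960.
VaR = 1.960 × 1.702% = 3.336%; on $300,000 that is $10,008.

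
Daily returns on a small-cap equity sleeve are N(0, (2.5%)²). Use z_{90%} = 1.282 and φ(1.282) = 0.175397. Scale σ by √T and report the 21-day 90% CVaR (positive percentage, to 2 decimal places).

20.09%

σ_{21d} = 2.5% × √21 = 11.456%.
ES multiplier = φ(z)/(1−α) = 0.175397/0.1 = 1.754.
ES = 11.456% × 1.754 = 20.094%.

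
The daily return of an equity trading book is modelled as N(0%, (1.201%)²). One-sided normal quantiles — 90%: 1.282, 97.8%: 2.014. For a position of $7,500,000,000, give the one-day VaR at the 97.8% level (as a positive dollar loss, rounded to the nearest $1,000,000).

$181,000,000

VaR = z·σ = 2.014 × 1.201% = 2.419%.
On $7,500,000,000: 0.02419 × $7,500,000,000 = $181,425,000.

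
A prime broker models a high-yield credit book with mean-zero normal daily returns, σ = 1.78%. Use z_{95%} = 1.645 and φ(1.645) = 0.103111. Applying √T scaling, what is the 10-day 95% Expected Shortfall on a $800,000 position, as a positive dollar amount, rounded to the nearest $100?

σ_{10d} = 1.78% × √10 = 5.629%.
ES multiplier = φ(z)/(1−α) = 0.103111/0.05 = 2.062.
ES = 5.629% × 2.062 = 11.607%; on $800,000: $92,856.

$92,900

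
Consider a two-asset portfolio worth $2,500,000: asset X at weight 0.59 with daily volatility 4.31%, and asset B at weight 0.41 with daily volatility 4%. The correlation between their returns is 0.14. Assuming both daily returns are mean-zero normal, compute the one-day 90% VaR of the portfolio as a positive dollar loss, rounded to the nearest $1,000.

σ_p² = 0.59²·4.31² + 0.41²·4² + 2·0.14·0.59·0.41·4.31·4 = 10.3236 (%²).
σ_p = √10.3236 = 3.213%.
At 90%, z = 1.282.
VaR = 1.282 × 3.213% = 4.119%; on $2,500,000 that is $102,975.

$103,000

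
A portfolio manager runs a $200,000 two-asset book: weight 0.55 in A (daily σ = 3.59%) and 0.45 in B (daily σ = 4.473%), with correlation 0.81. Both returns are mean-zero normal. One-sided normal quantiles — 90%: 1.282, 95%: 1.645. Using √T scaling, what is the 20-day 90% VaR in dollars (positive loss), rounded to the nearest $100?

σ_p = √(0.55²·3.59² + 0.45²·4.473² + 2·0.81·0.55·0.45·3.59·4.473) = 3.793%.
σ_{20d} = 3.793% × √20 = 16.963%.
VaR = 1.282 × 16.963% = 21.747%; on $200,000 that is $43,494.

$43,500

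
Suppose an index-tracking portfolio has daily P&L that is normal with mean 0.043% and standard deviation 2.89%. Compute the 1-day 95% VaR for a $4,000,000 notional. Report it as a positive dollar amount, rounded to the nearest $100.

$188,400

At 95% one-sided, z = 1.645.
VaR = −μ + z·σ = −(0.043%) + 1.645 × 2.89% = 4.711%.
On $4,000,000: 0.04711 × $4,000,000 = $188,440.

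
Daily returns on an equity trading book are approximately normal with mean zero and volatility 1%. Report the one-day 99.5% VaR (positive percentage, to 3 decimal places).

2.576%

At 99.5% one-sided, z = 2.576.
VaR = z·σ = 2.576 × 1% = 2.576%.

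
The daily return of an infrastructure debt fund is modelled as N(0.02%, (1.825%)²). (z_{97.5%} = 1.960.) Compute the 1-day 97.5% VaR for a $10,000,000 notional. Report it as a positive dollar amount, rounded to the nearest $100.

VaR = −μ + z·σ = −(0.02%) + 1.960 × 1.825% = 3.557%.
On $10,000,000: 0.03557 × $10,000,000 = $355,700.

$355,700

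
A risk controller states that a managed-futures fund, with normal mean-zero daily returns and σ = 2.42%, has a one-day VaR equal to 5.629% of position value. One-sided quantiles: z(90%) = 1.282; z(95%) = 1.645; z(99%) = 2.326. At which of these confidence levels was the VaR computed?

Implied z = VaR/σ = 5.629 / 2.42 = 2.326.
This matches z(99%) = 2.326.

99%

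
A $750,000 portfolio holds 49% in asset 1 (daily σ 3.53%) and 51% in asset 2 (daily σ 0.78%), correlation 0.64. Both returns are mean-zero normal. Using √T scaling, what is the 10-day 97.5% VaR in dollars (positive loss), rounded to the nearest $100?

$93,300

σ_p = √(0.49²·3.53² + 0.51²·0.78² + 2·0.64·0.49·0.51·3.53·0.78) = 2.008%.
σ_{10d} = 2.008% × √10 = 6.350%.
z(97.5%) = 1.960.
VaR = 1.960 × 6.350% = 12.446%; on $750,000 that is $93,345.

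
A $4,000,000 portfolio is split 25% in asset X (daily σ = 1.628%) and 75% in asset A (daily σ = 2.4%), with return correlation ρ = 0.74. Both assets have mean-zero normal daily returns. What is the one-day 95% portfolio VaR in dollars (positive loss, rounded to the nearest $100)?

σ_p² = 0.25²·1.628² + 0.75²·2.4² + 2·0.74·0.25·0.75·1.628·2.4 = 4.4899 (%²).
σ_p = √4.4899 = 2.119%.
At 95%, z = 1.645.
VaR = 1.645 × 2.119% = 3.486%; on $4,000,000 that is $139,440.

$139,400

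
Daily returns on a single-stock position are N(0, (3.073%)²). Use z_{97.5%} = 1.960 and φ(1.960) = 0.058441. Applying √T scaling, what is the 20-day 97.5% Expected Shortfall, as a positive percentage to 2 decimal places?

σ_{20d} = 3.073% × √20 = 13.743%.
ES multiplier = φ(z)/(1−α) = 0.058441/0.025 = 2.338.
ES = 13.743% × 2.338 = 32.131%.

32.13%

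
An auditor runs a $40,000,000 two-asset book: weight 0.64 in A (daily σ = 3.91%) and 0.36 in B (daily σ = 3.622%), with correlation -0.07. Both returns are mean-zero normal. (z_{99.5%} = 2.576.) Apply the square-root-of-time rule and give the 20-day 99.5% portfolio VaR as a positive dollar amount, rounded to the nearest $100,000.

σ_p = √(0.64²·3.91² + 0.36²·3.622² + 2·-0.07·0.64·0.36·3.91·3.622) = 2.740%.
σ_{20d} = 2.740% × √20 = 12.254%.
VaR = 2.576 × 12.254% = 31.566%; on $40,000,000 that is $12,626,400.

$12,600,000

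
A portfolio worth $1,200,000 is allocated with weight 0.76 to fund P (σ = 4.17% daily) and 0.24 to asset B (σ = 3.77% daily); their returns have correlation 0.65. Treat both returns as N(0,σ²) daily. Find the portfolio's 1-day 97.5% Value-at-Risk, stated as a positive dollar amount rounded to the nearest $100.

σ_p² = 0.76²·4.17² + 0.24²·3.77² + 2·0.65·0.76·0.24·4.17·3.77 = 14.5902 (%²).
σ_p = √14.5902 = 3.820%.
At 97.5%, z = 1.960.
VaR = 1.960 × 3.820% = 7.487%; on $1,200,000 that is $89,844.

$89,800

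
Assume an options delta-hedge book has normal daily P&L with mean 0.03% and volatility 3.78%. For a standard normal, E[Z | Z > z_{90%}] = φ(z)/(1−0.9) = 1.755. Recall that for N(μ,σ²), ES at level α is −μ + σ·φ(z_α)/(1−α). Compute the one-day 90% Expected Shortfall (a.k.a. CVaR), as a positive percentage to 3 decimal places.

ES = −(0.03%) + 3.78% × 1.755 = 6.604%.

6.604%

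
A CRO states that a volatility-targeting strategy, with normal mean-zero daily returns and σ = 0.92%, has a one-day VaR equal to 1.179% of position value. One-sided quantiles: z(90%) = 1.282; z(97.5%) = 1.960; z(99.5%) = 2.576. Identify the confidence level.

Implied z = VaR/σ = 1.179 / 0.92 = 1.282.
This matches z(90%) = 1.282.

90%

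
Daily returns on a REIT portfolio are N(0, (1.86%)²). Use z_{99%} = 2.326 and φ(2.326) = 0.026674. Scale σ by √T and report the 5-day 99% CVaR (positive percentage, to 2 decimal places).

σ_{5d} = 1.86% × √5 = 4.159%.
ES multiplier = φ(z)/(1−α) = 0.026674/0.01 = 2.667.
ES = 4.159% × 2.667 = 11.092%.

11.09%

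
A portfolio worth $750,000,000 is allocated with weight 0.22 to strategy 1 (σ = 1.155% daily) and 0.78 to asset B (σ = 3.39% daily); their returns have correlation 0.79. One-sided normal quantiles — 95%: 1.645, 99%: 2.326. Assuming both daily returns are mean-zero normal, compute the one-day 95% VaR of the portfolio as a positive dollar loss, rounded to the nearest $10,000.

$35,150,000

σ_p² = 0.22²·1.155² + 0.78²·3.39² + 2·0.79·0.22·0.78·1.155·3.39 = 8.1179 (%²).
σ_p = √8.1179 = 2.849%.
VaR = 1.645 × 2.849% = 4.687%; on $750,000,000 that is $35,152,500.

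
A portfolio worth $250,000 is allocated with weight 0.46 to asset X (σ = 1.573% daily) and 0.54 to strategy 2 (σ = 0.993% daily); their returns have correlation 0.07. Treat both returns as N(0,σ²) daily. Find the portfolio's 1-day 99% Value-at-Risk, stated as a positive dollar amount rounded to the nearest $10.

σ_p² = 0.46²·1.573² + 0.54²·0.993² + 2·0.07·0.46·0.54·1.573·0.993 = 0.8654 (%²).
σ_p = √0.8654 = 0.930%.
At 99%, z = 2.326.
VaR = 2.326 × 0.930% = 2.163%; on $250,000 that is $5,407.

$5,410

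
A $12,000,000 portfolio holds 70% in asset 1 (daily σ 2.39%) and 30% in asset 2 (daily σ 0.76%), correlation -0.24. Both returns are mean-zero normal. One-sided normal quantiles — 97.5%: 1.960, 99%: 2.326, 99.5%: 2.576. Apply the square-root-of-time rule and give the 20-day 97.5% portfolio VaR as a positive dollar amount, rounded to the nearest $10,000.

$1,720,000

σ_p = √(0.7²·2.39² + 0.3²·0.76² + 2·-0.24·0.7·0.3·2.39·0.76) = 1.633%.
σ_{20d} = 1.633% × √20 = 7.303%.
VaR = 1.960 × 7.303% = 14.314%; on $12,000,000 that is $1,717,680.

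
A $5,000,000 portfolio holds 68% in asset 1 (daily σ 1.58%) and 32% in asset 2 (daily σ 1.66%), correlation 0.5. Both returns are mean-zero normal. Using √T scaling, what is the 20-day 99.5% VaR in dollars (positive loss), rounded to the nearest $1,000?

$816,000

σ_p = √(0.68²·1.58² + 0.32²·1.66² + 2·0.5·0.68·0.32·1.58·1.66) = 1.417%.
σ_{20d} = 1.417% × √20 = 6.337%.
z(99.5%) = 2.576.
VaR = 2.576 × 6.337% = 16.324%; on $5,000,000 that is $816,200.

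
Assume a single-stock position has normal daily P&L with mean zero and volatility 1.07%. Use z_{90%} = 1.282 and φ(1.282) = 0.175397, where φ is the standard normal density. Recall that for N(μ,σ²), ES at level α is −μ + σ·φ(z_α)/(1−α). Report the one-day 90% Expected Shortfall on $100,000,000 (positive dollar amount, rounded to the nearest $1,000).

$1,877,000

Tail multiplier: φ(z)/(1−α) = 0.175397 / 0.1 = 1.754.
ES = 1.07% × 1.754 = 1.877%.
On $100,000,000: 0.01877 × $100,000,000 = $1,877,000.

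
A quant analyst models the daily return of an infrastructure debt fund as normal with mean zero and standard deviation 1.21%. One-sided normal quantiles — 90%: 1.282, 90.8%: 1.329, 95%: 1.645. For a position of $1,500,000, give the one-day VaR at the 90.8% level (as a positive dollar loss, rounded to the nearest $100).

VaR = z·σ = 1.329 × 1.21% = 1.608%.
On $1,500,000: 0.01608 × $1,500,000 = $24,120.

$24,100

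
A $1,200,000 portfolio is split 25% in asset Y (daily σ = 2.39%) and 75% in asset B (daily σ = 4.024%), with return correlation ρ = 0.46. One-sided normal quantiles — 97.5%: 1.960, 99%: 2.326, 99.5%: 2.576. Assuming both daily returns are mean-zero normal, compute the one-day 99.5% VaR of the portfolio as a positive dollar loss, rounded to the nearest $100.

σ_p² = 0.25²·2.39² + 0.75²·4.024² + 2·0.46·0.25·0.75·2.39·4.024 = 11.1243 (%²).
σ_p = √11.1243 = 3.335%.
VaR = 2.576 × 3.335% = 8.591%; on $1,200,000 that is $103,092.

$103,100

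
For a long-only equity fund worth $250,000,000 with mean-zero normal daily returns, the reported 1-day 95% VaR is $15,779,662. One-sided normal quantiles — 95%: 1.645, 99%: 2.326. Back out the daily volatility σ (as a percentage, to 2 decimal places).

3.84%

VaR as a fraction: $15,779,662 / $250,000,000 = 6.312%.
σ = VaR / z = 6.312% / 1.645 = 3.837%.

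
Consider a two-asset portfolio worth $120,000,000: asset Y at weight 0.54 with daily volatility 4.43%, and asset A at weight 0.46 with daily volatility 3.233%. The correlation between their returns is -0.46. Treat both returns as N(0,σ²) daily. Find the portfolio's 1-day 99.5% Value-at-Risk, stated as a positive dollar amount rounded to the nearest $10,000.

$6,670,000

σ_p² = 0.54²·4.43² + 0.46²·3.233² + 2·-0.46·0.54·0.46·4.43·3.233 = 4.6613 (%²).
σ_p = √4.6613 = 2.159%.
At 99.5%, z = 2.576.
VaR = 2.576 × 2.159% = 5.562%; on $120,000,000 that is $6,674,400.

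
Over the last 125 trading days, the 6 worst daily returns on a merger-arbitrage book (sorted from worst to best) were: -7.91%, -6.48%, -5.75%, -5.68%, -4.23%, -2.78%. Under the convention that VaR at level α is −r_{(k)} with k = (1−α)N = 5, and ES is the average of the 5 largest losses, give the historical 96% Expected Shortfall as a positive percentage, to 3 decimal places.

The 5 worst returns sum to -30.05%.
ES = −(-30.05%) / 5 = 6.01% ≈ 6.010%.

6.010%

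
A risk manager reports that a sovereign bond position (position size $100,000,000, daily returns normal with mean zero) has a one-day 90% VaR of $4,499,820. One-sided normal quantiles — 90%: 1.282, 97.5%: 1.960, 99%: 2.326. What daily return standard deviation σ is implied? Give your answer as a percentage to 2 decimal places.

VaR as a fraction: $4,499,820 / $100,000,000 = 4.500%.
σ = VaR / z = 4.500% / 1.282 = 3.510%.

3.51%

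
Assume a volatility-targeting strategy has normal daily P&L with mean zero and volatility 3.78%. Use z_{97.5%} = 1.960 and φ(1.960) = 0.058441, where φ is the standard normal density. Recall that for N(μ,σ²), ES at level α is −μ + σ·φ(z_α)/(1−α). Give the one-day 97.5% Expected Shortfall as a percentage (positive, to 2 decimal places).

Tail multiplier: φ(z)/(1−α) = 0.058441 / 0.025 = 2.338.
ES = 3.78% × 2.338 = 8.838%.

8.84%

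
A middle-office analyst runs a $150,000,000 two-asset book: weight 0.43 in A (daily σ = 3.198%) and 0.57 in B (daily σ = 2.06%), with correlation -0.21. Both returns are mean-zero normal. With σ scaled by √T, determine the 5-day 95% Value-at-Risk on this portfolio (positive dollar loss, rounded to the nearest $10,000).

$8,880,000

σ_p = √(0.43²·3.198² + 0.57²·2.06² + 2·-0.21·0.43·0.57·3.198·2.06) = 1.610%.
σ_{5d} = 1.610% × √5 = 3.600%.
z(95%) = 1.645.
VaR = 1.645 × 3.600% = 5.922%; on $150,000,000 that is $8,883,000.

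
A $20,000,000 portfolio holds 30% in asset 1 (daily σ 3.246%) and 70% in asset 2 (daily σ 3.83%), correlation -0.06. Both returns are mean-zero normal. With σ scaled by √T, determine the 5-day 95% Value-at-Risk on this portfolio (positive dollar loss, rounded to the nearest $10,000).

σ_p = √(0.3²·3.246² + 0.7²·3.83² + 2·-0.06·0.3·0.7·3.246·3.83) = 2.797%.
σ_{5d} = 2.797% × √5 = 6.254%.
z(95%) = 1.645.
VaR = 1.645 × 6.254% = 10.288%; on $20,000,000 that is $2,057,600.

$2,060,000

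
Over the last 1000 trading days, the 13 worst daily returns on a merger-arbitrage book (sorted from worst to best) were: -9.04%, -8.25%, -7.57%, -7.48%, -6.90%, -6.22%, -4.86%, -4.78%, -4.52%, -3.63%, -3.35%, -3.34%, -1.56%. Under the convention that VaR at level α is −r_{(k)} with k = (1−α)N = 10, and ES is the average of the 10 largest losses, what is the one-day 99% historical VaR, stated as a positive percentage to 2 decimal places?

3.63%

k = 10; the 10th lowest return is -3.63%, so VaR = 3.63%.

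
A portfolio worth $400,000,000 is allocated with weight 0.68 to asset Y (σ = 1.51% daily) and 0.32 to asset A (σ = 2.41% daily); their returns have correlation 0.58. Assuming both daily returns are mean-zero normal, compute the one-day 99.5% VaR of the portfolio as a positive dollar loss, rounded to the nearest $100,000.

$16,500,000

σ_p² = 0.68²·1.51² + 0.32²·2.41² + 2·0.58·0.68·0.32·1.51·2.41 = 2.5676 (%²).
σ_p = √2.5676 = 1.602%.
At 99.5%, z = 2.576.
VaR = 2.576 × 1.602% = 4.127%; on $400,000,000 that is $16,508,000.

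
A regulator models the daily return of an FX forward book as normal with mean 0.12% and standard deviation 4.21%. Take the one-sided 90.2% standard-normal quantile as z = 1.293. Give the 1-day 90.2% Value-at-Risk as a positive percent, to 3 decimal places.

VaR = −μ + z·σ = −(0.12%) + 1.293 × 4.21% = 5.324%.

5.324%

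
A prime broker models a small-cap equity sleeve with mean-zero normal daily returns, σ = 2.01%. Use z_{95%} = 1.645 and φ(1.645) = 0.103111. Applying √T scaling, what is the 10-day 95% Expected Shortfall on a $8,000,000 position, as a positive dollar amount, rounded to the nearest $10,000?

σ_{10d} = 2.01% × √10 = 6.356%.
ES multiplier = φ(z)/(1−α) = 0.103111/0.05 = 2.062.
ES = 6.356% × 2.062 = 13.106%; on $8,000,000: $1,048,480.

$1,050,000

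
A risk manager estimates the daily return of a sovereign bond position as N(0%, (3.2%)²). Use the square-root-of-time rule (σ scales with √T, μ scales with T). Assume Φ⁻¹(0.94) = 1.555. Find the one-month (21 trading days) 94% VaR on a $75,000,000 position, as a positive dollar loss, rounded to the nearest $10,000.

$17,100,000

σ_{21d} = 3.2% × √21 = 14.664%.
VaR = 1.555 × 14.664% = 22.803%.
On $75,000,000: 0.22803 × $75,000,000 = $17,102,250.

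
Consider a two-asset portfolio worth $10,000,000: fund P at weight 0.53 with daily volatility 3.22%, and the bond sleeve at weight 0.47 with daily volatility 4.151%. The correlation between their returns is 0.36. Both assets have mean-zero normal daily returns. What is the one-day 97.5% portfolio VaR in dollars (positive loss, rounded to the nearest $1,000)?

$592,000

σ_p² = 0.53²·3.22² + 0.47²·4.151² + 2·0.36·0.53·0.47·3.22·4.151 = 9.1160 (%²).
σ_p = √9.1160 = 3.019%.
At 97.5%, z = 1.960.
VaR = 1.960 × 3.019% = 5.917%; on $10,000,000 that is $591,700.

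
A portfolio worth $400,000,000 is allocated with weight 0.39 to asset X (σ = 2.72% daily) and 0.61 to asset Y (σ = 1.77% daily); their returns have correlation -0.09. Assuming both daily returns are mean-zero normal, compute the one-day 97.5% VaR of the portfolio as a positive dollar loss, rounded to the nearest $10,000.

σ_p² = 0.39²·2.72² + 0.61²·1.77² + 2·-0.09·0.39·0.61·2.72·1.77 = 2.0849 (%²).
σ_p = √2.0849 = 1.444%.
At 97.5%, z = 1.960.
VaR = 1.960 × 1.444% = 2.830%; on $400,000,000 that is $11,320,000.

$11,320,000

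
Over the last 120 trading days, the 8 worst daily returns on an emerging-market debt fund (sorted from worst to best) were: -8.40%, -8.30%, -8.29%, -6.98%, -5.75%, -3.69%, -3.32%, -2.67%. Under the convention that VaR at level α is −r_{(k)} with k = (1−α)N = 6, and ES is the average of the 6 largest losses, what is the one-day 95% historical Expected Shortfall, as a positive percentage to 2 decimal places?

6.90%

The 6 worst returns sum to -41.41%.
ES = −(-41.41%) / 6 = 6.9016…% ≈ 6.90%.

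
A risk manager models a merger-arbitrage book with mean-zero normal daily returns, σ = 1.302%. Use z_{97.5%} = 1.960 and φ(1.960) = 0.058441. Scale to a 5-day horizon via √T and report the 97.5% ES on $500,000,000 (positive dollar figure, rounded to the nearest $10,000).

σ_{5d} = 1.302% × √5 = 2.911%.
ES multiplier = φ(z)/(1−α) = 0.058441/0.025 = 2.338.
ES = 2.911% × 2.338 = 6.806%; on $500,000,000: $34,030,000.

$34,030,000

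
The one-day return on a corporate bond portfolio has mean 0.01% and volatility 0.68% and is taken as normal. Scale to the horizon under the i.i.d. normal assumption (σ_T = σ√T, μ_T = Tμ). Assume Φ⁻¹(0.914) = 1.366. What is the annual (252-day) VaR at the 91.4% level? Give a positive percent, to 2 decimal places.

σ_{252d} = 0.68% × √252 = 10.795%; μ_{252d} = 252 × 0.01% = 2.520%.
VaR = −(2.520%) + 1.366 × 10.795% = 12.226%.

12.23%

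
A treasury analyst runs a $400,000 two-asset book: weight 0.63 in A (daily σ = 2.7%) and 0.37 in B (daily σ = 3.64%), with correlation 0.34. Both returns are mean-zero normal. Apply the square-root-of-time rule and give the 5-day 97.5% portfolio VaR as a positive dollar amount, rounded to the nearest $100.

$43,900

σ_p = √(0.63²·2.7² + 0.37²·3.64² + 2·0.34·0.63·0.37·2.7·3.64) = 2.503%.
σ_{5d} = 2.503% × √5 = 5.597%.
z(97.5%) = 1.960.
VaR = 1.960 × 5.597% = 10.970%; on $400,000 that is $43,880.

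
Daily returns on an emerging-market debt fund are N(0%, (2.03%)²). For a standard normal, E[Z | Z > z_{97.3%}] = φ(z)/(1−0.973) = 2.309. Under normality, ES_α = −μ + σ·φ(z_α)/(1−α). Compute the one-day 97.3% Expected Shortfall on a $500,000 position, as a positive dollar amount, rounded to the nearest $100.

$23,400

ES = 2.03% × 2.309 = 4.687%.
On $500,000: 0.04687 × $500,000 = $23,435.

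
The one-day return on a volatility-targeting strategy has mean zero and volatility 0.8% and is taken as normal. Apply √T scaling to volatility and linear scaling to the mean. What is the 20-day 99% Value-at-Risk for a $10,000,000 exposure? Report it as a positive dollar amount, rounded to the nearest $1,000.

$832,000

At 99%, z = 2.326.
σ_{20d} = 0.8% × √20 = 3.578%.
VaR = 2.326 × 3.578% = 8.322%.
On $10,000,000: 0.08322 × $10,000,000 = $832,200.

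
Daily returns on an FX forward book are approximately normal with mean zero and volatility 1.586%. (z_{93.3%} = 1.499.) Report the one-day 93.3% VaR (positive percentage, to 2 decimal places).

2.38%

VaR = z·σ = 1.499 × 1.586% = 2.377%.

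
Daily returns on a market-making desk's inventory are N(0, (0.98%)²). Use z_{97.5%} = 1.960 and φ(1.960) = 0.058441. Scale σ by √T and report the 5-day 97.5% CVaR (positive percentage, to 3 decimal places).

σ_{5d} = 0.98% × √5 = 2.191%.
ES multiplier = φ(z)/(1−α) = 0.058441/0.025 = 2.338.
ES = 2.191% × 2.338 = 5.123%.

5.123%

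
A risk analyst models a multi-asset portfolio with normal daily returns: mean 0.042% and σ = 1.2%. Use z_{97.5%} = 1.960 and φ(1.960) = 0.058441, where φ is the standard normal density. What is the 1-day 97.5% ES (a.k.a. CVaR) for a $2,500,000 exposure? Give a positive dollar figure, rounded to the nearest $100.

Tail multiplier: φ(z)/(1−α) = 0.058441 / 0.025 = 2.338.
ES = −(0.042%) + 1.2% × 2.338 = 2.764%.
On $2,500,000: 0.02764 × $2,500,000 = $69,100.

$69,100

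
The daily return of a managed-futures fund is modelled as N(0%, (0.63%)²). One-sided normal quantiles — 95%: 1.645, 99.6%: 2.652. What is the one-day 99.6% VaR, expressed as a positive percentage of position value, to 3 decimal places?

1.671%

VaR = z·σ = 2.652 × 0.63% = 1.671%.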